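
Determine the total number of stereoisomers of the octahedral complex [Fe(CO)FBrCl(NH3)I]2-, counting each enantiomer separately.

30

An octahedron has six vertices in three trans pairs; every non-trans pair is cis.
Placing the ligands in turn and identifying arrangements related by rotation or reflection leaves 15 distinct geometric isomers.
Of these, 15 lack any improper symmetry element and so occur as enantiomeric pairs, giving 15 + 15 = 30 stereoisomers in total.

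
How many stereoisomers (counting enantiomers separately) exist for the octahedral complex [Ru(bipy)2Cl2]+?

Each bipy is bidentate and must span two cis positions.
Working through the distinct placements yields 2 geometric isomers: Cl trans; Cl cis (chiral).
One of these lacks any improper symmetry element and so occurs as an enantiomeric pair, giving 2 + 1 = 3 stereoisomers in total.

3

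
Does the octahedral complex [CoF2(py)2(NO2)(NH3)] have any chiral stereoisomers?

An octahedron has six vertices in three trans pairs; every non-trans pair is cis.
The distinct arrangements are (6 in all): F trans, py trans; F trans, py cis; F cis, py trans; F cis, py cis (3 arrangements, 2 chiral).
Of these, 2 lack any improper symmetry element and so occur as enantiomeric pairs, giving 6 + 2 = 8 stereoisomers in total.

yes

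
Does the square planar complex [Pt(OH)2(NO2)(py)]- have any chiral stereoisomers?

no

In a square planar complex each vertex has one trans partner and two cis neighbours.
The distinct arrangements are (2 in all): OH cis; OH trans.
Each arrangement has an internal mirror plane or centre of symmetry, so none is chiral.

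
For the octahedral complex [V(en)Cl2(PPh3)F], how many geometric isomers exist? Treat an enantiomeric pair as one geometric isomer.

An octahedron has six vertices in three trans pairs; every non-trans pair is cis.
Each en is bidentate and must span two cis positions.
The distinct arrangements are (4 in all): Cl trans; Cl cis (3 arrangements, 2 chiral).

4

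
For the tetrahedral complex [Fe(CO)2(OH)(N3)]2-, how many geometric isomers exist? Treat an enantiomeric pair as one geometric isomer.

In a tetrahedral complex all four positions are equivalent and every pair of ligands is adjacent — there is no cis/trans distinction.
Only one geometric arrangement is possible.

1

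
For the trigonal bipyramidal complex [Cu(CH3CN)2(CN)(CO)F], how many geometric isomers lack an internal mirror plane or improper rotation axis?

3

Exhaustive case analysis gives 7 geometric isomers.
Of these, 3 lack any improper symmetry element and so occur as enantiomeric pairs, giving 7 + 3 = 10 stereoisomers in total.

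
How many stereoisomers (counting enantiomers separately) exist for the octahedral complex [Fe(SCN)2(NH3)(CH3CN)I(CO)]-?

15

An octahedron has six vertices in three trans pairs; every non-trans pair is cis.
Placing the ligands in turn and identifying arrangements related by rotation or reflection leaves 9 distinct geometric isomers.
Of these, 6 lack any improper symmetry element and so occur as enantiomeric pairs, giving 9 + 6 = 15 stereoisomers in total.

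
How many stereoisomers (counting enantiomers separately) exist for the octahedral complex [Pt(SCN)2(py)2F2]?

In an octahedral complex each vertex has one trans partner and four cis neighbours.
Systematic placement gives 5 geometric isomers: SCN trans, py trans, F trans; SCN cis, py cis, F trans; SCN cis, py trans, F cis; SCN cis, py cis, F cis (chiral); SCN trans, py cis, F cis.
One of these lacks any improper symmetry element and so occurs as an enantiomeric pair, giving 5 + 1 = 6 stereoisomers in total.

6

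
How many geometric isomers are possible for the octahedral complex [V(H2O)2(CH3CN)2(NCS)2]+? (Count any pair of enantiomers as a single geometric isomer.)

The six octahedral sites form three mutually perpendicular trans pairs.
There are 5 geometric isomers: H2O trans, CH3CN trans, NCS trans; H2O cis, CH3CN trans, NCS cis; H2O cis, CH3CN cis, NCS trans; H2O cis, CH3CN cis, NCS cis (chiral); H2O trans, CH3CN cis, NCS cis.

5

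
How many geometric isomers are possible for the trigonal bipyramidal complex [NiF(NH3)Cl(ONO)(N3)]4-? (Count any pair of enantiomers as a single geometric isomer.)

In a trigonal bipyramid the two axial positions differ from the three equatorial ones.
Exhaustive case analysis gives 10 geometric isomers.

10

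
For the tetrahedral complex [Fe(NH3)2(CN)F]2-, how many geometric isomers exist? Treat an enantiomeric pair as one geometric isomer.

All four vertices of a tetrahedron are equivalent and mutually adjacent, so cis/trans isomerism cannot arise.
Only one geometric arrangement is possible.

1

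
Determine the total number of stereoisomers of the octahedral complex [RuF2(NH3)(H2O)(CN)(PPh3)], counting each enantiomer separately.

An octahedron has six vertices in three trans pairs; every non-trans pair is cis.
Systematic enumeration (placing each ligand type in turn and discarding arrangements equivalent by rotation or reflection) gives 9 geometric isomers.
Of these, 6 lack any improper symmetry element and so occur as enantiomeric pairs, giving 9 + 6 = 15 stereoisomers in total.

15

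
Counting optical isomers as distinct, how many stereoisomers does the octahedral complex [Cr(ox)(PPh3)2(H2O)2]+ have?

An octahedron has six vertices in three trans pairs; every non-trans pair is cis.
Each ox is bidentate and must span two cis positions.
There are 3 geometric isomers: PPh3 cis, H2O trans; PPh3 cis, H2O cis (chiral); PPh3 trans, H2O cis.
One of these lacks any improper symmetry element and so occurs as an enantiomeric pair, giving 3 + 1 = 4 stereoisomers in total.

4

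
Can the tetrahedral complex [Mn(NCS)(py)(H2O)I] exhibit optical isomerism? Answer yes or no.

yes

In a tetrahedral complex all four positions are equivalent and every pair of ligands is adjacent — there is no cis/trans distinction.
Only one geometric arrangement is possible; it has no improper symmetry element, so it exists as a pair of enantiomers (2 stereoisomers).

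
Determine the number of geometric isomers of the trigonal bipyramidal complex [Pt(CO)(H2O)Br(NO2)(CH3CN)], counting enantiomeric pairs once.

Systematic enumeration (placing each ligand type in turn and discarding arrangements equivalent by rotation or reflection) gives 10 geometric isomers.

10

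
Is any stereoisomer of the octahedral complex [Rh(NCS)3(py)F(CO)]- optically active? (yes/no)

yes

In an octahedral complex each vertex has one trans partner and four cis neighbours.
Systematic placement gives 4 geometric isomers: NCS mer (3 arrangements); NCS fac (chiral).
One of these lacks any improper symmetry element and so occurs as an enantiomeric pair, giving 4 + 1 = 5 stereoisomers in total.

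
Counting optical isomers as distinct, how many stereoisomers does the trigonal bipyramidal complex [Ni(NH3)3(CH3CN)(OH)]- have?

A trigonal bipyramid has two axial and three equatorial sites, which are chemically inequivalent.
Working through the distinct placements yields 4 geometric isomers: CH3CN axial, OH equatorial; CH3CN axial, OH axial; CH3CN equatorial, OH equatorial; CH3CN equatorial, OH axial.
Each arrangement has an internal mirror plane or centre of symmetry, so none is chiral.

4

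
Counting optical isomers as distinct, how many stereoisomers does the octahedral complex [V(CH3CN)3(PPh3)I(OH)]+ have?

The distinct arrangements are (4 in all): CH3CN mer (3 arrangements); CH3CN fac (chiral).
One of these lacks any improper symmetry element and so occurs as an enantiomeric pair, giving 4 + 1 = 5 stereoisomers in total.

5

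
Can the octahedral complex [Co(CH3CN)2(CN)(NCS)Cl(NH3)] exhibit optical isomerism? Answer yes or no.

An octahedron has six vertices in three trans pairs; every non-trans pair is cis.
Placing the ligands in turn and identifying arrangements related by rotation or reflection leaves 9 distinct geometric isomers.
Of these, 6 lack any improper symmetry element and so occur as enantiomeric pairs, giving 9 + 6 = 15 stereoisomers in total.

yes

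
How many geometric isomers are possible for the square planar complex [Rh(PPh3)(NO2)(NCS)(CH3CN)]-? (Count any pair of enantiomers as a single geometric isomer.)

3

In a square planar complex each vertex has one trans partner and two cis neighbours.
The distinct arrangements are (3 in all): (CH3CN/NO2 trans, NCS/PPh3 trans); (CH3CN/PPh3 trans, NCS/NO2 trans); (CH3CN/NCS trans, NO2/PPh3 trans).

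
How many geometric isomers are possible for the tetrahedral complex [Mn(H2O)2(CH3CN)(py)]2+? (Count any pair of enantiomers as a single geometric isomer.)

All four vertices of a tetrahedron are equivalent and mutually adjacent, so cis/trans isomerism cannot arise.
Only one geometric arrangement is possible.

1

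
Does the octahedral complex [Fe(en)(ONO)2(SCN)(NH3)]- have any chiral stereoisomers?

yes

Each en is bidentate and must span two cis positions.
The distinct arrangements are (4 in all): ONO cis (3 arrangements, 2 chiral); ONO trans.
Of these, 2 lack any improper symmetry element and so occur as enantiomeric pairs, giving 4 + 2 = 6 stereoisomers in total.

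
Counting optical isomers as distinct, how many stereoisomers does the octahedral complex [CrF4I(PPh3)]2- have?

The six octahedral sites form three mutually perpendicular trans pairs.
Working through the distinct placements yields 2 geometric isomers: I and PPh3 mutually trans; I and PPh3 mutually cis.
Each arrangement has an internal mirror plane or centre of symmetry, so none is chiral.

2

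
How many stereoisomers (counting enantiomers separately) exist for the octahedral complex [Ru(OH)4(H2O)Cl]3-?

2

The six octahedral sites form three mutually perpendicular trans pairs.
There are 2 geometric isomers: H2O and Cl mutually trans; H2O and Cl mutually cis.
Each arrangement has an internal mirror plane or centre of symmetry, so none is chiral.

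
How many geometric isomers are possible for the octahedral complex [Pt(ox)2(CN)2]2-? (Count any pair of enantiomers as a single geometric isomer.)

Each ox is bidentate and must span two cis positions.
Systematic placement gives 2 geometric isomers: CN trans; CN cis (chiral).

2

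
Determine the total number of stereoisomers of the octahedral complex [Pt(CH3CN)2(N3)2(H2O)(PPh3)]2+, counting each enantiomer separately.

8

In an octahedral complex each vertex has one trans partner and four cis neighbours.
The distinct arrangements are (6 in all): CH3CN trans, N3 cis; CH3CN trans, N3 trans; CH3CN cis, N3 cis (3 arrangements, 2 chiral); CH3CN cis, N3 trans.
Of these, 2 lack any improper symmetry element and so occur as enantiomeric pairs, giving 6 + 2 = 8 stereoisomers in total.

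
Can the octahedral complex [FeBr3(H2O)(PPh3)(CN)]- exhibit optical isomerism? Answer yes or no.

yes

An octahedron has six vertices in three trans pairs; every non-trans pair is cis.
There are 4 geometric isomers: Br mer (3 arrangements); Br fac (chiral).
One of these lacks any improper symmetry element and so occurs as an enantiomeric pair, giving 4 + 1 = 5 stereoisomers in total.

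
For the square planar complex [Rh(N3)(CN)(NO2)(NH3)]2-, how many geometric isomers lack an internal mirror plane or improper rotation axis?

In a square planar complex each vertex has one trans partner and two cis neighbours.
Systematic placement gives 3 geometric isomers: (CN/NH3 trans, N3/NO2 trans); (CN/NO2 trans, N3/NH3 trans); (CN/N3 trans, NH3/NO2 trans).
Each arrangement has an internal mirror plane or centre of symmetry, so none is chiral.

0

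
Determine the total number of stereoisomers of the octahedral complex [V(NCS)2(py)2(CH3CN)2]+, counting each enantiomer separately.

The six octahedral sites form three mutually perpendicular trans pairs.
Working through the distinct placements yields 5 geometric isomers: NCS trans, py trans, CH3CN trans; NCS cis, py cis, CH3CN trans; NCS cis, py trans, CH3CN cis; NCS cis, py cis, CH3CN cis (chiral); NCS trans, py cis, CH3CN cis.
One of these lacks any improper symmetry element and so occurs as an enantiomeric pair, giving 5 + 1 = 6 stereoisomers in total.

6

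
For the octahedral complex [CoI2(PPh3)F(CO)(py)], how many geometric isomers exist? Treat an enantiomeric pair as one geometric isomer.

In an octahedral complex each vertex has one trans partner and four cis neighbours.
Placing the ligands in turn and identifying arrangements related by rotation or reflection leaves 9 distinct geometric isomers.

9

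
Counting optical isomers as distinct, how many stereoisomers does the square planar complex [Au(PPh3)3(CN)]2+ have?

A square has two trans pairs of vertices; adjacent vertices are cis.
Only one geometric arrangement is possible.

1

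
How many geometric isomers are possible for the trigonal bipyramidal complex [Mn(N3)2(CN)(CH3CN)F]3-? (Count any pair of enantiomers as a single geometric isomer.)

7

In a trigonal bipyramid the two axial positions differ from the three equatorial ones.
Systematic enumeration (placing each ligand type in turn and discarding arrangements equivalent by rotation or reflection) gives 7 geometric isomers.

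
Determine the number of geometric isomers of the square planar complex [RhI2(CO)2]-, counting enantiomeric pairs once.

2

A square has two trans pairs of vertices; adjacent vertices are cis.
Working through the distinct placements yields 2 geometric isomers: I cis; I trans.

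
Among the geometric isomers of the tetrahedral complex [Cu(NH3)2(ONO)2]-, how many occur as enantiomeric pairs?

In a tetrahedral complex all four positions are equivalent and every pair of ligands is adjacent — there is no cis/trans distinction.
Only one geometric arrangement is possible.

0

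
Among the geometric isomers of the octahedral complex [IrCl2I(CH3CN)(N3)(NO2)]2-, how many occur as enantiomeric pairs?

An octahedron has six vertices in three trans pairs; every non-trans pair is cis.
Exhaustive case analysis gives 9 geometric isomers.
Of these, 6 lack any improper symmetry element and so occur as enantiomeric pairs, giving 9 + 6 = 15 stereoisomers in total.

6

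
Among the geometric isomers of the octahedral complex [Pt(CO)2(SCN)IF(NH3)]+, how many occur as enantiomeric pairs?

In an octahedral complex each vertex has one trans partner and four cis neighbours.
Exhaustive case analysis gives 9 geometric isomers.
Of these, 6 lack any improper symmetry element and so occur as enantiomeric pairs, giving 9 + 6 = 15 stereoisomers in total.

6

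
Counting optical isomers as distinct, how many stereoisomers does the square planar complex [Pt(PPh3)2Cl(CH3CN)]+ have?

A square has two trans pairs of vertices; adjacent vertices are cis.
The distinct arrangements are (2 in all): PPh3 cis; PPh3 trans.
Each arrangement has an internal mirror plane or centre of symmetry, so none is chiral.

2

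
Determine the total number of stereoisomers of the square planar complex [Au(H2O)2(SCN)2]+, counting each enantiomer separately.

Working through the distinct placements yields 2 geometric isomers: H2O cis; H2O trans.
Each arrangement has an internal mirror plane or centre of symmetry, so none is chiral.

2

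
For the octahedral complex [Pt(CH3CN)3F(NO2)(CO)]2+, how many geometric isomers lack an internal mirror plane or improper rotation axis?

An octahedron has six vertices in three trans pairs; every non-trans pair is cis.
The distinct arrangements are (4 in all): CH3CN mer (3 arrangements); CH3CN fac (chiral).
One of these lacks any improper symmetry element and so occurs as an enantiomeric pair, giving 4 + 1 = 5 stereoisomers in total.

1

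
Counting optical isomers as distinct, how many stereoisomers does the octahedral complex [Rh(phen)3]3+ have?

2

Each phen is bidentate and must span two cis positions.
Only one geometric arrangement is possible; it has no improper symmetry element, so it exists as a pair of enantiomers (2 stereoisomers).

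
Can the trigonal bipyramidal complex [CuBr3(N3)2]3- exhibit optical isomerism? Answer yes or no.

no

Working through the distinct placements yields 3 geometric isomers: N3 both equatorial; N3 one axial, one equatorial; N3 both axial.
Each arrangement has an internal mirror plane or centre of symmetry, so none is chiral.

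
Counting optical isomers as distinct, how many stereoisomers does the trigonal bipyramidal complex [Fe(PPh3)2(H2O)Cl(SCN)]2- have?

10

In a trigonal bipyramid the two axial positions differ from the three equatorial ones.
Exhaustive case analysis gives 7 geometric isomers.
Of these, 3 lack any improper symmetry element and so occur as enantiomeric pairs, giving 7 + 3 = 10 stereoisomers in total.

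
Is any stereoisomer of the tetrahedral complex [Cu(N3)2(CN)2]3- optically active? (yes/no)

Only one geometric arrangement is possible.

no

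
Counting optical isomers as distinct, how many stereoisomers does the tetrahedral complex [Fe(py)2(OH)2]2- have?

1

Only one geometric arrangement is possible.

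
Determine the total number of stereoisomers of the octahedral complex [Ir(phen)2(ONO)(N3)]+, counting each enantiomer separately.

3

An octahedron has six vertices in three trans pairs; every non-trans pair is cis.
Each phen is bidentate and must span two cis positions.
Working through the distinct placements yields 2 geometric isomers: ONO and N3 mutually trans; ONO and N3 mutually cis (chiral).
One of these lacks any improper symmetry element and so occurs as an enantiomeric pair, giving 2 + 1 = 3 stereoisomers in total.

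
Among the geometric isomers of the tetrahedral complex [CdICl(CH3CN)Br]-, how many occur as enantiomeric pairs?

Only one geometric arrangement is possible; it has no improper symmetry element, so it exists as a pair of enantiomers (2 stereoisomers).

1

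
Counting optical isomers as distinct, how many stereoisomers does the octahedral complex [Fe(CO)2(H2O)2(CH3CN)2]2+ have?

6

In an octahedral complex each vertex has one trans partner and four cis neighbours.
There are 5 geometric isomers: CO trans, H2O trans, CH3CN trans; CO cis, H2O cis, CH3CN trans; CO cis, H2O trans, CH3CN cis; CO cis, H2O cis, CH3CN cis (chiral); CO trans, H2O cis, CH3CN cis.
One of these lacks any improper symmetry element and so occurs as an enantiomeric pair, giving 5 + 1 = 6 stereoisomers in total.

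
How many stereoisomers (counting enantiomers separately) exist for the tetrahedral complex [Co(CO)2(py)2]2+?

1

All four vertices of a tetrahedron are equivalent and mutually adjacent, so cis/trans isomerism cannot arise.
Only one geometric arrangement is possible.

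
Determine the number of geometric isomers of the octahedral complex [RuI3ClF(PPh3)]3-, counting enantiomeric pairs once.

4

In an octahedral complex each vertex has one trans partner and four cis neighbours.
Working through the distinct placements yields 4 geometric isomers: I mer (3 arrangements); I fac (chiral).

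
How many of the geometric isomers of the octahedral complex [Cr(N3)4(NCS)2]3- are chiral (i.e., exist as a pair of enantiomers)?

0

The six octahedral sites form three mutually perpendicular trans pairs.
There are 2 geometric isomers: NCS trans; NCS cis.
Each arrangement has an internal mirror plane or centre of symmetry, so none is chiral.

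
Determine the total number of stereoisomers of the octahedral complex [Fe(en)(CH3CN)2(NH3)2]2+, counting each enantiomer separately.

In an octahedral complex each vertex has one trans partner and four cis neighbours.
Each en is bidentate and must span two cis positions.
Systematic placement gives 3 geometric isomers: CH3CN trans, NH3 cis; CH3CN cis, NH3 cis (chiral); CH3CN cis, NH3 trans.
One of these lacks any improper symmetry element and so occurs as an enantiomeric pair, giving 3 + 1 = 4 stereoisomers in total.

4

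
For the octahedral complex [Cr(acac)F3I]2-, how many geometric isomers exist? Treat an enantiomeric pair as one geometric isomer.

An octahedron has six vertices in three trans pairs; every non-trans pair is cis.
Each acac is bidentate and must span two cis positions.
The distinct arrangements are (2 in all): F mer; F fac.

2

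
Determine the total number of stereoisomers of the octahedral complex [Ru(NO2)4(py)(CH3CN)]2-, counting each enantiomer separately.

2

In an octahedral complex each vertex has one trans partner and four cis neighbours.
Systematic placement gives 2 geometric isomers: py and CH3CN mutually cis; py and CH3CN mutually trans.
Each arrangement has an internal mirror plane or centre of symmetry, so none is chiral.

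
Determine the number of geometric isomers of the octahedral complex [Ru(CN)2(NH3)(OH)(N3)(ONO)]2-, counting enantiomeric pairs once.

9

An octahedron has six vertices in three trans pairs; every non-trans pair is cis.
Exhaustive case analysis gives 9 geometric isomers.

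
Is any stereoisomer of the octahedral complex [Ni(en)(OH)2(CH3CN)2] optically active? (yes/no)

yes

In an octahedral complex each vertex has one trans partner and four cis neighbours.
Each en is bidentate and must span two cis positions.
Systematic placement gives 3 geometric isomers: OH cis, CH3CN trans; OH cis, CH3CN cis (chiral); OH trans, CH3CN cis.
One of these lacks any improper symmetry element and so occurs as an enantiomeric pair, giving 3 + 1 = 4 stereoisomers in total.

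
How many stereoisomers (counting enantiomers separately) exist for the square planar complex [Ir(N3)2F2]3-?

The distinct arrangements are (2 in all): N3 cis; N3 trans.
Each arrangement has an internal mirror plane or centre of symmetry, so none is chiral.

2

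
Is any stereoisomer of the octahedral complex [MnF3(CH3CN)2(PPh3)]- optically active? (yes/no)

no

An octahedron has six vertices in three trans pairs; every non-trans pair is cis.
Systematic placement gives 3 geometric isomers: F mer, CH3CN trans; F fac, CH3CN cis; F mer, CH3CN cis.
Each arrangement has an internal mirror plane or centre of symmetry, so none is chiral.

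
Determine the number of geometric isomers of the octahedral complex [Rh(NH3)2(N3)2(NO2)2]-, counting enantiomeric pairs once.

An octahedron has six vertices in three trans pairs; every non-trans pair is cis.
There are 5 geometric isomers: NH3 trans, N3 trans, NO2 trans; NH3 cis, N3 trans, NO2 cis; NH3 cis, N3 cis, NO2 trans; NH3 cis, N3 cis, NO2 cis (chiral); NH3 trans, N3 cis, NO2 cis.

5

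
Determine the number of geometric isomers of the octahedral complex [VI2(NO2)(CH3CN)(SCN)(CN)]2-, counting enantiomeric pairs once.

9

An octahedron has six vertices in three trans pairs; every non-trans pair is cis.
Exhaustive case analysis gives 9 geometric isomers.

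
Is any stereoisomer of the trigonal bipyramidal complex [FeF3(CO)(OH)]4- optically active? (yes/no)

Systematic placement gives 4 geometric isomers: CO axial, OH equatorial; CO axial, OH axial; CO equatorial, OH equatorial; CO equatorial, OH axial.
Each arrangement has an internal mirror plane or centre of symmetry, so none is chiral.

no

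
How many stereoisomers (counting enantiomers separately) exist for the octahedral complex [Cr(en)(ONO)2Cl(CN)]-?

Each en is bidentate and must span two cis positions.
There are 4 geometric isomers: ONO cis (3 arrangements, 2 chiral); ONO trans.
Of these, 2 lack any improper symmetry element and so occur as enantiomeric pairs, giving 4 + 2 = 6 stereoisomers in total.

6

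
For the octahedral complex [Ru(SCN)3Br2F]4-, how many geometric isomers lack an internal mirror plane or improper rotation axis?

0

The six octahedral sites form three mutually perpendicular trans pairs.
Systematic placement gives 3 geometric isomers: SCN mer, Br trans; SCN mer, Br cis; SCN fac, Br cis.
Each arrangement has an internal mirror plane or centre of symmetry, so none is chiral.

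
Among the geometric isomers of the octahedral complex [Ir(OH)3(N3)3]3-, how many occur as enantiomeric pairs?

0

The six octahedral sites form three mutually perpendicular trans pairs.
There are 2 geometric isomers: OH mer; OH fac.
Each arrangement has an internal mirror plane or centre of symmetry, so none is chiral.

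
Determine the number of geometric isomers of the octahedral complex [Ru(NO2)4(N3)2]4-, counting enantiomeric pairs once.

In an octahedral complex each vertex has one trans partner and four cis neighbours.
The distinct arrangements are (2 in all): N3 trans; N3 cis.

2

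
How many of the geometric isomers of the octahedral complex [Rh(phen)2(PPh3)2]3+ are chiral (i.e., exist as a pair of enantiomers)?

1

An octahedron has six vertices in three trans pairs; every non-trans pair is cis.
Each phen is bidentate and must span two cis positions.
Working through the distinct placements yields 2 geometric isomers: PPh3 trans; PPh3 cis (chiral).
One of these lacks any improper symmetry element and so occurs as an enantiomeric pair, giving 2 + 1 = 3 stereoisomers in total.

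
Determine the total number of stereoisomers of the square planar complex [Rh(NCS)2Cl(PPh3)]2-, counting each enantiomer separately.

2

The distinct arrangements are (2 in all): NCS cis; NCS trans.
Each arrangement has an internal mirror plane or centre of symmetry, so none is chiral.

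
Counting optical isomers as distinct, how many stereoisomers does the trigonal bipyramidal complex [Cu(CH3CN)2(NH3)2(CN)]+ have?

6

A trigonal bipyramid has two axial and three equatorial sites, which are chemically inequivalent.
Exhaustive case analysis gives 5 geometric isomers.
One of these lacks any improper symmetry element and so occurs as an enantiomeric pair, giving 5 + 1 = 6 stereoisomers in total.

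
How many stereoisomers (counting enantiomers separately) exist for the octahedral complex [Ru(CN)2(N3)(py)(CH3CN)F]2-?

15

In an octahedral complex each vertex has one trans partner and four cis neighbours.
Placing the ligands in turn and identifying arrangements related by rotation or reflection leaves 9 distinct geometric isomers.
Of these, 6 lack any improper symmetry element and so occur as enantiomeric pairs, giving 9 + 6 = 15 stereoisomers in total.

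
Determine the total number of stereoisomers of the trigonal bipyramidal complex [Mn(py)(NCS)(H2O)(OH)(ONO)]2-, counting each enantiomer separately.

20

A trigonal bipyramid has two axial and three equatorial sites, which are chemically inequivalent.
Placing the ligands in turn and identifying arrangements related by rotation or reflection leaves 10 distinct geometric isomers.
Of these, 10 lack any improper symmetry element and so occur as enantiomeric pairs, giving 10 + 10 = 20 stereoisomers in total.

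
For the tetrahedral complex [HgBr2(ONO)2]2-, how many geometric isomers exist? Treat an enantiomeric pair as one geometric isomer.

1

Only one geometric arrangement is possible.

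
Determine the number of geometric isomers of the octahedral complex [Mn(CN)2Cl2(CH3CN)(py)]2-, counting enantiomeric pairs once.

6

The distinct arrangements are (6 in all): CN cis, Cl cis (3 arrangements, 2 chiral); CN cis, Cl trans; CN trans, Cl cis; CN trans, Cl trans.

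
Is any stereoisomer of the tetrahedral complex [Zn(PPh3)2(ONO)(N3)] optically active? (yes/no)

Only one geometric arrangement is possible.

no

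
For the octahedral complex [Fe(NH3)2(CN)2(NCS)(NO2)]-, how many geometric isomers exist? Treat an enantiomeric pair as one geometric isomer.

6

Systematic placement gives 6 geometric isomers: NH3 cis, CN trans; NH3 trans, CN trans; NH3 cis, CN cis (3 arrangements, 2 chiral); NH3 trans, CN cis.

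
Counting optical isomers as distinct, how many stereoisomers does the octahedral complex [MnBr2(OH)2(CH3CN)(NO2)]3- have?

8

The six octahedral sites form three mutually perpendicular trans pairs.
Systematic placement gives 6 geometric isomers: Br trans, OH trans; Br trans, OH cis; Br cis, OH trans; Br cis, OH cis (3 arrangements, 2 chiral).
Of these, 2 lack any improper symmetry element and so occur as enantiomeric pairs, giving 6 + 2 = 8 stereoisomers in total.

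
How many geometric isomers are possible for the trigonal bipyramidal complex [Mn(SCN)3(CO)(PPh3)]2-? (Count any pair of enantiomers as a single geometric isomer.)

The distinct arrangements are (4 in all): CO axial, PPh3 axial; CO axial, PPh3 equatorial; CO equatorial, PPh3 axial; CO equatorial, PPh3 equatorial.

4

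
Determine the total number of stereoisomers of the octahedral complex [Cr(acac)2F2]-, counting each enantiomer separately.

3

Each acac is bidentate and must span two cis positions.
The distinct arrangements are (2 in all): F trans; F cis (chiral).
One of these lacks any improper symmetry element and so occurs as an enantiomeric pair, giving 2 + 1 = 3 stereoisomers in total.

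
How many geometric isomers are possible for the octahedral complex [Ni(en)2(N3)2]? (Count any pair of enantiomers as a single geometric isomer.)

Each en is bidentate and must span two cis positions.
Working through the distinct placements yields 2 geometric isomers: N3 trans; N3 cis (chiral).

2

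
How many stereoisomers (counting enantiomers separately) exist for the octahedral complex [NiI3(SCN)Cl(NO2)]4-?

An octahedron has six vertices in three trans pairs; every non-trans pair is cis.
The distinct arrangements are (4 in all): I mer (3 arrangements); I fac (chiral).
One of these lacks any improper symmetry element and so occurs as an enantiomeric pair, giving 4 + 1 = 5 stereoisomers in total.

5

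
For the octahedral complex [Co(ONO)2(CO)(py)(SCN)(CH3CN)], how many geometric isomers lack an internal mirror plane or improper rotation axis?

In an octahedral complex each vertex has one trans partner and four cis neighbours.
Placing the ligands in turn and identifying arrangements related by rotation or reflection leaves 9 distinct geometric isomers.
Of these, 6 lack any improper symmetry element and so occur as enantiomeric pairs, giving 9 + 6 = 15 stereoisomers in total.

6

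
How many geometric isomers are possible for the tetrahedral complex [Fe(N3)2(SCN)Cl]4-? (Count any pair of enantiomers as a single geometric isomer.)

1

Only one geometric arrangement is possible.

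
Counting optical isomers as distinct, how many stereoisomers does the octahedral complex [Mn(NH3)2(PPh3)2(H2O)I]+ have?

8

An octahedron has six vertices in three trans pairs; every non-trans pair is cis.
The distinct arrangements are (6 in all): NH3 trans, PPh3 trans; NH3 cis, PPh3 cis (3 arrangements, 2 chiral); NH3 cis, PPh3 trans; NH3 trans, PPh3 cis.
Of these, 2 lack any improper symmetry element and so occur as enantiomeric pairs, giving 6 + 2 = 8 stereoisomers in total.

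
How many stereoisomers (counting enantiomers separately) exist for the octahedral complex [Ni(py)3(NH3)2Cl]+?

An octahedron has six vertices in three trans pairs; every non-trans pair is cis.
Systematic placement gives 3 geometric isomers: py mer, NH3 cis; py mer, NH3 trans; py fac, NH3 cis.
Each arrangement has an internal mirror plane or centre of symmetry, so none is chiral.

3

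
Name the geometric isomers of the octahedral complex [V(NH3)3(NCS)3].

fac and mer

The six octahedral sites form three mutually perpendicular trans pairs.
There are 2 geometric isomers: NH3 mer; NH3 fac.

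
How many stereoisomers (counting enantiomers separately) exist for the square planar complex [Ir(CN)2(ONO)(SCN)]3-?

A square has two trans pairs of vertices; adjacent vertices are cis.
There are 2 geometric isomers: CN cis; CN trans.
Each arrangement has an internal mirror plane or centre of symmetry, so none is chiral.

2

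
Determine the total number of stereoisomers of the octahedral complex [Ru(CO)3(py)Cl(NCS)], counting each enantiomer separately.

In an octahedral complex each vertex has one trans partner and four cis neighbours.
There are 4 geometric isomers: CO mer (3 arrangements); CO fac (chiral).
One of these lacks any improper symmetry element and so occurs as an enantiomeric pair, giving 4 + 1 = 5 stereoisomers in total.

5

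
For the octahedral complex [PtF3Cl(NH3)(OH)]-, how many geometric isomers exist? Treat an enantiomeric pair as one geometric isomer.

4

Systematic placement gives 4 geometric isomers: F mer (3 arrangements); F fac (chiral).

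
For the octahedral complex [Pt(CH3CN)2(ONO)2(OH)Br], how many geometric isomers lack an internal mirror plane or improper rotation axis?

In an octahedral complex each vertex has one trans partner and four cis neighbours.
Working through the distinct placements yields 6 geometric isomers: CH3CN cis, ONO trans; CH3CN cis, ONO cis (3 arrangements, 2 chiral); CH3CN trans, ONO trans; CH3CN trans, ONO cis.
Of these, 2 lack any improper symmetry element and so occur as enantiomeric pairs, giving 6 + 2 = 8 stereoisomers in total.

2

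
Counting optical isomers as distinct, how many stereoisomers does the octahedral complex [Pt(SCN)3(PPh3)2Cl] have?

3

An octahedron has six vertices in three trans pairs; every non-trans pair is cis.
There are 3 geometric isomers: SCN mer, PPh3 cis; SCN mer, PPh3 trans; SCN fac, PPh3 cis.
Each arrangement has an internal mirror plane or centre of symmetry, so none is chiral.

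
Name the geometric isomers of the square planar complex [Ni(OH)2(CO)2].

A square has two trans pairs of vertices; adjacent vertices are cis.
Working through the distinct placements yields 2 geometric isomers: OH cis; OH trans.

cis and trans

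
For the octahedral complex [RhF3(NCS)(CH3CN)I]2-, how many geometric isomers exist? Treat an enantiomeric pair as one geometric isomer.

4

An octahedron has six vertices in three trans pairs; every non-trans pair is cis.
Working through the distinct placements yields 4 geometric isomers: F mer (3 arrangements); F fac (chiral).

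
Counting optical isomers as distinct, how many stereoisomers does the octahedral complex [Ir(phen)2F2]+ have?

3

In an octahedral complex each vertex has one trans partner and four cis neighbours.
Each phen is bidentate and must span two cis positions.
Working through the distinct placements yields 2 geometric isomers: F trans; F cis (chiral).
One of these lacks any improper symmetry element and so occurs as an enantiomeric pair, giving 2 + 1 = 3 stereoisomers in total.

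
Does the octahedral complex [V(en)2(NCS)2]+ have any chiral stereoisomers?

Each en is bidentate and must span two cis positions.
Working through the distinct placements yields 2 geometric isomers: NCS trans; NCS cis (chiral).
One of these lacks any improper symmetry element and so occurs as an enantiomeric pair, giving 2 + 1 = 3 stereoisomers in total.

yes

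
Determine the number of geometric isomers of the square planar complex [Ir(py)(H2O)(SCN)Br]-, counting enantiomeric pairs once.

There are 3 geometric isomers: (Br/SCN trans, H2O/py trans); (Br/py trans, H2O/SCN trans); (Br/H2O trans, SCN/py trans).

3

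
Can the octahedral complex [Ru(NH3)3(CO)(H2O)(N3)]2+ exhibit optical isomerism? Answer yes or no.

Working through the distinct placements yields 4 geometric isomers: NH3 mer (3 arrangements); NH3 fac (chiral).
One of these lacks any improper symmetry element and so occurs as an enantiomeric pair, giving 4 + 1 = 5 stereoisomers in total.

yes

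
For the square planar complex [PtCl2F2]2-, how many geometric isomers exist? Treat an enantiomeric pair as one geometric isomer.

In a square planar complex each vertex has one trans partner and two cis neighbours.
Working through the distinct placements yields 2 geometric isomers: Cl cis; Cl trans.

2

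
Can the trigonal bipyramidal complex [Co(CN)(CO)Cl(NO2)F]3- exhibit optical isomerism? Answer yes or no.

yes

In a trigonal bipyramid the two axial positions differ from the three equatorial ones.
Systematic enumeration (placing each ligand type in turn and discarding arrangements equivalent by rotation or reflection) gives 10 geometric isomers.
Of these, 10 lack any improper symmetry element and so occur as enantiomeric pairs, giving 10 + 10 = 20 stereoisomers in total.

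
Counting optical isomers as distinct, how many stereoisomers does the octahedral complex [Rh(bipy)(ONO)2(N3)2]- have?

4

In an octahedral complex each vertex has one trans partner and four cis neighbours.
Each bipy is bidentate and must span two cis positions.
Working through the distinct placements yields 3 geometric isomers: ONO cis, N3 trans; ONO cis, N3 cis (chiral); ONO trans, N3 cis.
One of these lacks any improper symmetry element and so occurs as an enantiomeric pair, giving 3 + 1 = 4 stereoisomers in total.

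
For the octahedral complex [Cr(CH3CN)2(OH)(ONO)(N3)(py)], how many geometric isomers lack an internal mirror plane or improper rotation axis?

An octahedron has six vertices in three trans pairs; every non-trans pair is cis.
Systematic enumeration (placing each ligand type in turn and discarding arrangements equivalent by rotation or reflection) gives 9 geometric isomers.
Of these, 6 lack any improper symmetry element and so occur as enantiomeric pairs, giving 9 + 6 = 15 stereoisomers in total.

6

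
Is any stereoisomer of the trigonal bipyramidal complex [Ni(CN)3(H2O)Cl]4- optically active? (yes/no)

In a trigonal bipyramid the two axial positions differ from the three equatorial ones.
Working through the distinct placements yields 4 geometric isomers: H2O equatorial, Cl equatorial; H2O equatorial, Cl axial; H2O axial, Cl equatorial; H2O axial, Cl axial.
Each arrangement has an internal mirror plane or centre of symmetry, so none is chiral.

no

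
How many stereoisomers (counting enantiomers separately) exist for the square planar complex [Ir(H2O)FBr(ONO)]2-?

3

Systematic placement gives 3 geometric isomers: (Br/H2O trans, F/ONO trans); (Br/ONO trans, F/H2O trans); (Br/F trans, H2O/ONO trans).
Each arrangement has an internal mirror plane or centre of symmetry, so none is chiral.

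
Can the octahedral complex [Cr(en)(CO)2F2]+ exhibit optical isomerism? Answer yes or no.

yes

The six octahedral sites form three mutually perpendicular trans pairs.
Each en is bidentate and must span two cis positions.
Working through the distinct placements yields 3 geometric isomers: CO trans, F cis; CO cis, F cis (chiral); CO cis, F trans.
One of these lacks any improper symmetry element and so occurs as an enantiomeric pair, giving 3 + 1 = 4 stereoisomers in total.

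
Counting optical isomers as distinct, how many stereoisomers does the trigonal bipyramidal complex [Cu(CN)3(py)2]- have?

Systematic placement gives 3 geometric isomers: py both equatorial; py one axial, one equatorial; py both axial.
Each arrangement has an internal mirror plane or centre of symmetry, so none is chiral.

3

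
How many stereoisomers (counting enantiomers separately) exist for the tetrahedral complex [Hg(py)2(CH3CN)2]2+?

1

All four vertices of a tetrahedron are equivalent and mutually adjacent, so cis/trans isomerism cannot arise.
Only one geometric arrangement is possible.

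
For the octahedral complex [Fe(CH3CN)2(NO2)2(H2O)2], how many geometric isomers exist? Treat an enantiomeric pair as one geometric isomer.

5

Working through the distinct placements yields 5 geometric isomers: CH3CN trans, NO2 trans, H2O trans; CH3CN trans, NO2 cis, H2O cis; CH3CN cis, NO2 trans, H2O cis; CH3CN cis, NO2 cis, H2O cis (chiral); CH3CN cis, NO2 cis, H2O trans.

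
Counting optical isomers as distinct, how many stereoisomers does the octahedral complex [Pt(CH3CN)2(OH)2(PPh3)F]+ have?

The six octahedral sites form three mutually perpendicular trans pairs.
The distinct arrangements are (6 in all): CH3CN trans, OH cis; CH3CN trans, OH trans; CH3CN cis, OH cis (3 arrangements, 2 chiral); CH3CN cis, OH trans.
Of these, 2 lack any improper symmetry element and so occur as enantiomeric pairs, giving 6 + 2 = 8 stereoisomers in total.

8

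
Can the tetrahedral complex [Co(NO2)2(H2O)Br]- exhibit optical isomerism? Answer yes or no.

no

All four vertices of a tetrahedron are equivalent and mutually adjacent, so cis/trans isomerism cannot arise.
Only one geometric arrangement is possible.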